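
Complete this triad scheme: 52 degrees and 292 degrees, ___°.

172°

A triad places three hues 120° apart.
The full set through 52° is {52°, 172°, 292°}.
Given {52°, 292°}, the missing hue is 172°.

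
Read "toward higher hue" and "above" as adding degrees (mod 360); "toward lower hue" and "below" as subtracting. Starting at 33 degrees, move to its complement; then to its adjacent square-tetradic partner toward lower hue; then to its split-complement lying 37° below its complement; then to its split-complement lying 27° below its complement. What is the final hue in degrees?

complement +180°: 33 + 180 = 213°
square ↓ −90°: 213 − 90 = 123°
split-comp 37° ↓ +143°: 123 + 143 = 266°
split-comp 27° ↓ +153°: 266 + 153 = 419 → 419 − 360 = 59°

59°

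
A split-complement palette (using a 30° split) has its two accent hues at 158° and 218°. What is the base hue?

8°

The accents sit 30° either side of the complement, so the complement is their short-arc midpoint on the wheel.
Short-arc midpoint of 158° and 218°: 188°.
Base is 180° from the complement: 188 − 180 = 8°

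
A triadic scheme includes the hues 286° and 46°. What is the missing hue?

166°

A triad places three hues 120° apart.
The full set through 46° is {46°, 166°, 286°}.
Given {46°, 286°}, the missing hue is 166°.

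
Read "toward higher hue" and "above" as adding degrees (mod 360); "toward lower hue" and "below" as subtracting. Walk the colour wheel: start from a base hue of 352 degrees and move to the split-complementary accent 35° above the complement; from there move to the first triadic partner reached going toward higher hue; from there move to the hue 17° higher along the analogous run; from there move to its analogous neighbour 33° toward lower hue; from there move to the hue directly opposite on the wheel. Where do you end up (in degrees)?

131°

+215° (split-comp 35° ↑): 352 + 215 = 567 → 567 − 360 = 207°
+120° (triadic ↑): 207 + 120 = 327°
+17° (analog 17° ↑): 327 + 17 = 344°
−33° (analog 33° ↓): 344 − 33 = 311°
+180° (complement): 311 + 180 = 491 → 491 − 360 = 131°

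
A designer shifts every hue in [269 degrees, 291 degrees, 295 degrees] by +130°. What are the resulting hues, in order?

269 + 130 = 399 → 399 − 360 = 39°
291 + 130 = 421 → 421 − 360 = 61°
295 + 130 = 425 → 425 − 360 = 65°

39°, 61°, 65°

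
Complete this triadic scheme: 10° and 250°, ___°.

130°

A triad places three hues 120° apart.
The full set through 10° is {10°, 130°, 250°}.
Given {10°, 250°}, the missing hue is 130°.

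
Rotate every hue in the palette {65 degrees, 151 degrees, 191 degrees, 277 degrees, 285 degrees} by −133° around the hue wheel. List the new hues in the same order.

292°, 18°, 58°, 144°, 152°

65 − 133 = -68 → -68 + 360 = 292°
151 − 133 = 18°
191 − 133 = 58°
277 − 133 = 144°
285 − 133 = 152°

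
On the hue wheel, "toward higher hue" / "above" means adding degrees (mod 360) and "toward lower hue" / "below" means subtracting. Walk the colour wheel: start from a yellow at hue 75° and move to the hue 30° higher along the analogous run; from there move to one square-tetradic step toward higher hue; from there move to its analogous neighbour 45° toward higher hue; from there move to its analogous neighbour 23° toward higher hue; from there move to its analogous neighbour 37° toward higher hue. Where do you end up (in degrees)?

analog 30° ↑ +30°: 75 + 30 = 105°
square ↑ +90°: 105 + 90 = 195°
analog 45° ↑ +45°: 195 + 45 = 240°
analog 23° ↑ +23°: 240 + 23 = 263°
analog 37° ↑ +37°: 263 + 37 = 300°

300°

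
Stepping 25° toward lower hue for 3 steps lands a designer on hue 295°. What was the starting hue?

3 steps of 25° (toward lower hue) give a net shift of −75°.
Start = end − shift: 295 + 75 = 370 → 370 − 360 = 10°

10°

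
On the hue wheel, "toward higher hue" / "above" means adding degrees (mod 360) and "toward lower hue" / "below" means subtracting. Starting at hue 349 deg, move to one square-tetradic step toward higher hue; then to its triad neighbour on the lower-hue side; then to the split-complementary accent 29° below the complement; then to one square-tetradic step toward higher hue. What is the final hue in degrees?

+90° (square ↑): 349 + 90 = 439 → 439 − 360 = 79°
−120° (triadic ↓): 79 − 120 = -41 → -41 + 360 = 319°
+151° (split-comp 29° ↓): 319 + 151 = 470 → 470 − 360 = 110°
+90° (square ↑): 110 + 90 = 200°

200°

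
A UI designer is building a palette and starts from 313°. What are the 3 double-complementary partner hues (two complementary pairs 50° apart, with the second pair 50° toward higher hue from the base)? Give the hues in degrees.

A rectangular tetradic uses two complementary pairs 50° apart: offsets 0°, 50°, 180°, 230°.
313 + 50 = 363 → 363 − 360 = 3°
313 + 180 = 493 → 493 − 360 = 133°
313 + 230 = 543 → 543 − 360 = 183°

3°, 133°, and 183°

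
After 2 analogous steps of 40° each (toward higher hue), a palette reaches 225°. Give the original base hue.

2 steps of 40° (toward higher hue) give a net shift of +80°.
Start = end − shift: 225 − 80 = 145°

145°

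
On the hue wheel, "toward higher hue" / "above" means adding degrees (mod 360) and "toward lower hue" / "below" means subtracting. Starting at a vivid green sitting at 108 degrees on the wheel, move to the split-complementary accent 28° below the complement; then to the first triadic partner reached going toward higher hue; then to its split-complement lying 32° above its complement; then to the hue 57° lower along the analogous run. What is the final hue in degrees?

175°

108 + 152 = 260°   (split-comp 28° ↓)
260 + 120 = 380 → 380 − 360 = 20°   (triadic ↑)
20 + 212 = 232°   (split-comp 32° ↑)
232 − 57 = 175°   (analog 57° ↓)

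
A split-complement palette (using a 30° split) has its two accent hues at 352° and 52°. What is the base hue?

The accents sit 30° either side of the complement, so the complement is their short-arc midpoint on the wheel.
Short-arc midpoint of 352° and 52°: 22°.
Base is 180° from the complement: 22 − 180 = -158 → -158 + 360 = 202°

202°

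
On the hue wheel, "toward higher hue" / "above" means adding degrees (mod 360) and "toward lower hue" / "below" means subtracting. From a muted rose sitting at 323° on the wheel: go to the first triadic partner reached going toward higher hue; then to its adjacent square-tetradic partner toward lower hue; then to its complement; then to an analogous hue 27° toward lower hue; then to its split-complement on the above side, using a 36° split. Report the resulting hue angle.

323 + 120 = 443 → 443 − 360 = 83°   (triadic ↑)
83 − 90 = -7 → -7 + 360 = 353°   (square ↓)
353 + 180 = 533 → 533 − 360 = 173°   (complement)
173 − 27 = 146°   (analog 27° ↓)
146 + 216 = 362 → 362 − 360 = 2°   (split-comp 36° ↑)

2°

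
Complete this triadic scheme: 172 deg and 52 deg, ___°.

292°

A triad places three hues 120° apart.
The full set through 52° is {52°, 172°, 292°}.
Given {52°, 172°}, the missing hue is 292°.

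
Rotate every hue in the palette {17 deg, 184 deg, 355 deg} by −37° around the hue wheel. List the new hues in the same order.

17 − 37 = -20 → -20 + 360 = 340°
184 − 37 = 147°
355 − 37 = 318°

340°, 147°, 318°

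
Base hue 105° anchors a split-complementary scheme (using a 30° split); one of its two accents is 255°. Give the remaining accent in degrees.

Split-complementary hues sit 30° either side of the complement.
Complement of the base 105°: 105 + 180 = 285°
The given accent 255° is 30° one side of 285°; the other accent sits 30° the other side: 285 + 30 = 315°

315°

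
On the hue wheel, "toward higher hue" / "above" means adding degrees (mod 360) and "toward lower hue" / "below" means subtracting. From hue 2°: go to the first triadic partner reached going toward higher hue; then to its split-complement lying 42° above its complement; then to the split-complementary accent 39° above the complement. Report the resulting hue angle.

2 + 120 = 122°   (triadic ↑)
122 + 222 = 344°   (split-comp 42° ↑)
344 + 219 = 563 → 563 − 360 = 203°   (split-comp 39° ↑)

203°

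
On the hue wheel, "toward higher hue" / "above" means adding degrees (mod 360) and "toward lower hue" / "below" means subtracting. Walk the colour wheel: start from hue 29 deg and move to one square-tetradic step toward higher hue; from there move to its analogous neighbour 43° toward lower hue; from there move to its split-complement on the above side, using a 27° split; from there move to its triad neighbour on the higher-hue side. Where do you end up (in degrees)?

43°

29 + 90 = 119°   (square ↑)
119 − 43 = 76°   (analog 43° ↓)
76 + 207 = 283°   (split-comp 27° ↑)
283 + 120 = 403 → 403 − 360 = 43°   (triadic ↑)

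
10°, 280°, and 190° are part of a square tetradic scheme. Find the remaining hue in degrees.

A square tetradic scheme places four hues every 90°.
The full set through 10° is {10°, 100°, 190°, 280°}.
Given {10°, 190°, 280°}, the missing hue is 100°.

100°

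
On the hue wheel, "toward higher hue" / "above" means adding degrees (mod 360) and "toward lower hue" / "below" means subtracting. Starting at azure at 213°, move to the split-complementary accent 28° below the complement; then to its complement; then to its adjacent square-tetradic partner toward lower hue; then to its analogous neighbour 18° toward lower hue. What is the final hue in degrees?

77°

213 + 152 = 365 → 365 − 360 = 5°   (split-comp 28° ↓)
5 + 180 = 185°   (complement)
185 − 90 = 95°   (square ↓)
95 − 18 = 77°   (analog 18° ↓)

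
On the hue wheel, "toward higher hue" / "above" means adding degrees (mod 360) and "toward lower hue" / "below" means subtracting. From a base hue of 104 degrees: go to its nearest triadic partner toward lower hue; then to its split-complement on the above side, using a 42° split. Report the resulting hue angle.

triadic ↓ −120°: 104 − 120 = -16 → -16 + 360 = 344°
split-comp 42° ↑ +222°: 344 + 222 = 566 → 566 − 360 = 206°

206°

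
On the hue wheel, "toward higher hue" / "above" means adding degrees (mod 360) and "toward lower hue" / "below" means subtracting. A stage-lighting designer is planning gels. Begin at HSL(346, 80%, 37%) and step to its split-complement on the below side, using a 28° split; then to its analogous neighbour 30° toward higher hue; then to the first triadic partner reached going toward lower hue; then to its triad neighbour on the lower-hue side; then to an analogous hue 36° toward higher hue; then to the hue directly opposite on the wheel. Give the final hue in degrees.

144°

split-comp 28° ↓ +152°: 346 + 152 = 498 → 498 − 360 = 138°
analog 30° ↑ +30°: 138 + 30 = 168°
triadic ↓ −120°: 168 − 120 = 48°
triadic ↓ −120°: 48 − 120 = -72 → -72 + 360 = 288°
analog 36° ↑ +36°: 288 + 36 = 324°
complement +180°: 324 + 180 = 504 → 504 − 360 = 144°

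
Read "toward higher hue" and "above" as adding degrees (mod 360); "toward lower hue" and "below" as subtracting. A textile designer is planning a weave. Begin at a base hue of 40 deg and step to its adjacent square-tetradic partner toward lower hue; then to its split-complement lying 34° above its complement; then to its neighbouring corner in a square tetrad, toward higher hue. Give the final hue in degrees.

254°

square ↓ −90°: 40 − 90 = -50 → -50 + 360 = 310°
split-comp 34° ↑ +214°: 310 + 214 = 524 → 524 − 360 = 164°
square ↑ +90°: 164 + 90 = 254°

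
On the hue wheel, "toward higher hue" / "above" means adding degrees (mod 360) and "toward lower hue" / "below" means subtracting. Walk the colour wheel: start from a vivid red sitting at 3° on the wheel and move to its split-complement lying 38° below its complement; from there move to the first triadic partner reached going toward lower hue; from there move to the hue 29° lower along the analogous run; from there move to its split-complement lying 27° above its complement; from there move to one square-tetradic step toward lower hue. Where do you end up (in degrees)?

113°

split-comp 38° ↓ +142°: 3 + 142 = 145°
triadic ↓ −120°: 145 − 120 = 25°
analog 29° ↓ −29°: 25 − 29 = -4 → -4 + 360 = 356°
split-comp 27° ↑ +207°: 356 + 207 = 563 → 563 − 360 = 203°
square ↓ −90°: 203 − 90 = 113°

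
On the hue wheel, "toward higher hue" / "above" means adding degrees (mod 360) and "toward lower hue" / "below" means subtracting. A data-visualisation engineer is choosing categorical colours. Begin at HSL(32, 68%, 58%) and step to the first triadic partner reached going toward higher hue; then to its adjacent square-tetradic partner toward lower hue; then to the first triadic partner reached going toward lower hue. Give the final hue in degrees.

triadic ↑ +120°: 32 + 120 = 152°
square ↓ −90°: 152 − 90 = 62°
triadic ↓ −120°: 62 − 120 = -58 → -58 + 360 = 302°

302°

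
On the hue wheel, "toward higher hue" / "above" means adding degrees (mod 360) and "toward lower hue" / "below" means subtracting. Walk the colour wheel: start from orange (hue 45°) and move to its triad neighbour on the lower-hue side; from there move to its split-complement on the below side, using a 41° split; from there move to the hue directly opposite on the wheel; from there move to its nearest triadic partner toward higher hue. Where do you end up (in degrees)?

4°

triadic ↓ −120°: 45 − 120 = -75 → -75 + 360 = 285°
split-comp 41° ↓ +139°: 285 + 139 = 424 → 424 − 360 = 64°
complement +180°: 64 + 180 = 244°
triadic ↑ +120°: 244 + 120 = 364 → 364 − 360 = 4°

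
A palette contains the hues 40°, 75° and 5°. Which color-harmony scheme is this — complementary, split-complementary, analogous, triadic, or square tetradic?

Sort the hues: 5°, 40°, 75°.
Successive gaps around the wheel: 35°, 35°, 290°.
A run of hues at equal small steps (35°) with one large closing gap is an analogous group.

analogous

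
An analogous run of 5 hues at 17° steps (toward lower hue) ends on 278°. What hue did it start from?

4 steps of 17° (toward lower hue) give a net shift of −68°.
Start = end − shift: 278 + 68 = 346°

346°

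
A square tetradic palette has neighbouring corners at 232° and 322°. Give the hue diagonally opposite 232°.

A square tetradic scheme places four hues 90° apart; opposite corners are 180° apart.
232 + 180 = 412 → 412 − 360 = 52°

52°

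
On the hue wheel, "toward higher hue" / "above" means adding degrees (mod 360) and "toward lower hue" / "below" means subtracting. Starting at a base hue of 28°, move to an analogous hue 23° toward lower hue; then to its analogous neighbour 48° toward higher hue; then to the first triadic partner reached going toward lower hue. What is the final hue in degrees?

analog 23° ↓ −23°: 28 − 23 = 5°
analog 48° ↑ +48°: 5 + 48 = 53°
triadic ↓ −120°: 53 − 120 = -67 → -67 + 360 = 293°

293°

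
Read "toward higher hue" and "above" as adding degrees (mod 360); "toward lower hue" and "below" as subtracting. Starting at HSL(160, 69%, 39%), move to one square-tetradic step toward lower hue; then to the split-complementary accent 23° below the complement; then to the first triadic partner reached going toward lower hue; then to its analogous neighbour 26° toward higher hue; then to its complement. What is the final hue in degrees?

313°

−90° (square ↓): 160 − 90 = 70°
+157° (split-comp 23° ↓): 70 + 157 = 227°
−120° (triadic ↓): 227 − 120 = 107°
+26° (analog 26° ↑): 107 + 26 = 133°
+180° (complement): 133 + 180 = 313°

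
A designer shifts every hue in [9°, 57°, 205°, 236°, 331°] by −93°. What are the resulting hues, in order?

9 − 93 = -84 → -84 + 360 = 276°
57 − 93 = -36 → -36 + 360 = 324°
205 − 93 = 112°
236 − 93 = 143°
331 − 93 = 238°

276°, 324°, 112°, 143°, 238°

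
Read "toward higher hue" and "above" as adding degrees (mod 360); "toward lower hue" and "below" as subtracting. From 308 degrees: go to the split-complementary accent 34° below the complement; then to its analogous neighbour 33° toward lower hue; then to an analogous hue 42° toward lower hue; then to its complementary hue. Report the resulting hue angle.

split-comp 34° ↓ +146°: 308 + 146 = 454 → 454 − 360 = 94°
analog 33° ↓ −33°: 94 − 33 = 61°
analog 42° ↓ −42°: 61 − 42 = 19°
complement +180°: 19 + 180 = 199°

199°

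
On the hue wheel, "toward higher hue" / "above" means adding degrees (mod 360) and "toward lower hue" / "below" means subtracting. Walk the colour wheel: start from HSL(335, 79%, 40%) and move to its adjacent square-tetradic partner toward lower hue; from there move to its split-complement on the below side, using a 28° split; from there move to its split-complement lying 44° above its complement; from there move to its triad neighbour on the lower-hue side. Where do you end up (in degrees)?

335 − 90 = 245°   (square ↓)
245 + 152 = 397 → 397 − 360 = 37°   (split-comp 28° ↓)
37 + 224 = 261°   (split-comp 44° ↑)
261 − 120 = 141°   (triadic ↓)

141°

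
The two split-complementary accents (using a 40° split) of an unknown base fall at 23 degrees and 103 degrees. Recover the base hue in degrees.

The accents sit 40° either side of the complement, so the complement is their short-arc midpoint on the wheel.
Short-arc midpoint of 23° and 103°: 63°.
Base is 180° from the complement: 63 − 180 = -117 → -117 + 360 = 243°

243°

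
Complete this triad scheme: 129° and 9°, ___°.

249°

A triad places three hues 120° apart.
The full set through 9° is {9°, 129°, 249°}.
Given {9°, 129°}, the missing hue is 249°.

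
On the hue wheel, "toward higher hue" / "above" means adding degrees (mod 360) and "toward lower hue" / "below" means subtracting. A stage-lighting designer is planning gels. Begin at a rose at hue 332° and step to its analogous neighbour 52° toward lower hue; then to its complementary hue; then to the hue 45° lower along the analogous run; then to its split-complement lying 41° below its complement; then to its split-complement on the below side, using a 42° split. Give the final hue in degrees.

332°

−52° (analog 52° ↓): 332 − 52 = 280°
+180° (complement): 280 + 180 = 460 → 460 − 360 = 100°
−45° (analog 45° ↓): 100 − 45 = 55°
+139° (split-comp 41° ↓): 55 + 139 = 194°
+138° (split-comp 42° ↓): 194 + 138 = 332°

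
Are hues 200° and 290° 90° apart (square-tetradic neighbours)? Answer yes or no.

Angular distance: |200 − 290| = 90 = 90°.
90° apart (square-tetradic neighbours) requires 90°.

yes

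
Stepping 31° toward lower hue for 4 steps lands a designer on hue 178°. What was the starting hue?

4 steps of 31° (toward lower hue) give a net shift of −124°.
Start = end − shift: 178 + 124 = 302°

302°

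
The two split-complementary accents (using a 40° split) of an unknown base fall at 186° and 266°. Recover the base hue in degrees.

The accents sit 40° either side of the complement, so the complement is their short-arc midpoint on the wheel.
Short-arc midpoint of 186° and 266°: 226°.
Base is 180° from the complement: 226 − 180 = 46°

46°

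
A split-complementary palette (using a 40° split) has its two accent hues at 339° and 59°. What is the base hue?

The accents sit 40° either side of the complement, so the complement is their short-arc midpoint on the wheel.
Short-arc midpoint of 339° and 59°: 19°.
Base is 180° from the complement: 19 − 180 = -161 → -161 + 360 = 199°

199°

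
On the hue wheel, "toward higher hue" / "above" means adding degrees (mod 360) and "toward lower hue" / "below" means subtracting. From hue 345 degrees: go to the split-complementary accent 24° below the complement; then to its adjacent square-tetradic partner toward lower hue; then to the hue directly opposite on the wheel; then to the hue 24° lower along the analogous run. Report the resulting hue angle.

207°

345 + 156 = 501 → 501 − 360 = 141°   (split-comp 24° ↓)
141 − 90 = 51°   (square ↓)
51 + 180 = 231°   (complement)
231 − 24 = 207°   (analog 24° ↓)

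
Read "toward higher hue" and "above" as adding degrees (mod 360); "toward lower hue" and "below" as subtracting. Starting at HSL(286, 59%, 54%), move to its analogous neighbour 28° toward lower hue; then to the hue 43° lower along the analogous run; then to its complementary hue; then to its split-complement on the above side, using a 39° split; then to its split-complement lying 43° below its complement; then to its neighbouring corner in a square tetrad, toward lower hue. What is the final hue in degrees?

301°

−28° (analog 28° ↓): 286 − 28 = 258°
−43° (analog 43° ↓): 258 − 43 = 215°
+180° (complement): 215 + 180 = 395 → 395 − 360 = 35°
+219° (split-comp 39° ↑): 35 + 219 = 254°
+137° (split-comp 43° ↓): 254 + 137 = 391 → 391 − 360 = 31°
−90° (square ↓): 31 − 90 = -59 → -59 + 360 = 301°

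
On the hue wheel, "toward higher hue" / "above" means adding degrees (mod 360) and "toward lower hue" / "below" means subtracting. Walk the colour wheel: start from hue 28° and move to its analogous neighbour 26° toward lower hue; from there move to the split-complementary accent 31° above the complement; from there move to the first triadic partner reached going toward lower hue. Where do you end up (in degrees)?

93°

−26° (analog 26° ↓): 28 − 26 = 2°
+211° (split-comp 31° ↑): 2 + 211 = 213°
−120° (triadic ↓): 213 − 120 = 93°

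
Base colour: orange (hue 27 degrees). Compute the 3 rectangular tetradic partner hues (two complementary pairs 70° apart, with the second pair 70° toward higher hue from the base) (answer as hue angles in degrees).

97°, 207°, 277°

27 + 70 = 97°
27 + 180 = 207°
27 + 250 = 277°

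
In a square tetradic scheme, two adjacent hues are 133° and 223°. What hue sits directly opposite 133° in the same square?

313°

A square tetradic scheme places four hues 90° apart; opposite corners are 180° apart.
133 + 180 = 313°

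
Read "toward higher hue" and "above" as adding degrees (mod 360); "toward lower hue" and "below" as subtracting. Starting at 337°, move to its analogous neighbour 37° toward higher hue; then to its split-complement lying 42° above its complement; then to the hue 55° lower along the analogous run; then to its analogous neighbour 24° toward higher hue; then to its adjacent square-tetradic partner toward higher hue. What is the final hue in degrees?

+37° (analog 37° ↑): 337 + 37 = 374 → 374 − 360 = 14°
+222° (split-comp 42° ↑): 14 + 222 = 236°
−55° (analog 55° ↓): 236 − 55 = 181°
+24° (analog 24° ↑): 181 + 24 = 205°
+90° (square ↑): 205 + 90 = 295°

295°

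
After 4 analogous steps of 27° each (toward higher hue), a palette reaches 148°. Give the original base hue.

40°

4 steps of 27° (toward higher hue) give a net shift of +108°.
Start = end − shift: 148 − 108 = 40°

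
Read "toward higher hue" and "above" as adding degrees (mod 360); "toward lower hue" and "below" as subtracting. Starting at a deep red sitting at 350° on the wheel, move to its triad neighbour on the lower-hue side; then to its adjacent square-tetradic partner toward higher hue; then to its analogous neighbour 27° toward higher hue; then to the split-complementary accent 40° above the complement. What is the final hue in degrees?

207°

triadic ↓ −120°: 350 − 120 = 230°
square ↑ +90°: 230 + 90 = 320°
analog 27° ↑ +27°: 320 + 27 = 347°
split-comp 40° ↑ +220°: 347 + 220 = 567 → 567 − 360 = 207°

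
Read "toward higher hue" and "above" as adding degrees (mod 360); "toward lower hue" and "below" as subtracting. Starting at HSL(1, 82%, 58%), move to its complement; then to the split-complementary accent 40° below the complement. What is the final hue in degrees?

321°

complement +180°: 1 + 180 = 181°
split-comp 40° ↓ +140°: 181 + 140 = 321°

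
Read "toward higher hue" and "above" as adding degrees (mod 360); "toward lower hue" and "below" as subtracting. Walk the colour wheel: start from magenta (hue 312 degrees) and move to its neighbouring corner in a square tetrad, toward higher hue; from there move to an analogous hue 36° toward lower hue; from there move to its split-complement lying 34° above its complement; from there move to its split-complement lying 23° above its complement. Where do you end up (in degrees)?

63°

+90° (square ↑): 312 + 90 = 402 → 402 − 360 = 42°
−36° (analog 36° ↓): 42 − 36 = 6°
+214° (split-comp 34° ↑): 6 + 214 = 220°
+203° (split-comp 23° ↑): 220 + 203 = 423 → 423 − 360 = 63°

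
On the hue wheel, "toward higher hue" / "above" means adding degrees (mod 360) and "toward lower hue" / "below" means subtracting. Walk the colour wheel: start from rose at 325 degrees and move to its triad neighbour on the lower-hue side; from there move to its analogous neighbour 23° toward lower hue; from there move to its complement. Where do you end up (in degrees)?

325 − 120 = 205°   (triadic ↓)
205 − 23 = 182°   (analog 23° ↓)
182 + 180 = 362 → 362 − 360 = 2°   (complement)

2°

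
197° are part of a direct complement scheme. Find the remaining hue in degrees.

The complement sits 180° across the wheel.
The full set through 197° is {17°, 197°}.
Given {197°}, the missing hue is 17°.

17°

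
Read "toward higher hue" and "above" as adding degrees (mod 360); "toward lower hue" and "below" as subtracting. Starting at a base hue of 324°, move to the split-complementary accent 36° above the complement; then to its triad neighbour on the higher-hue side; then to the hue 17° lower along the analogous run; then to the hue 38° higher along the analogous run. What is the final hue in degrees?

321°

324 + 216 = 540 → 540 − 360 = 180°   (split-comp 36° ↑)
180 + 120 = 300°   (triadic ↑)
300 − 17 = 283°   (analog 17° ↓)
283 + 38 = 321°   (analog 38° ↑)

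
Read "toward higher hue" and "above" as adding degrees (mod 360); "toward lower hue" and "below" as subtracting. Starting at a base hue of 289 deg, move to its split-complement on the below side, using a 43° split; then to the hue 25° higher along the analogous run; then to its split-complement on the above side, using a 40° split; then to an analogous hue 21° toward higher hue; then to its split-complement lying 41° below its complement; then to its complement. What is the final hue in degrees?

291°

split-comp 43° ↓ +137°: 289 + 137 = 426 → 426 − 360 = 66°
analog 25° ↑ +25°: 66 + 25 = 91°
split-comp 40° ↑ +220°: 91 + 220 = 311°
analog 21° ↑ +21°: 311 + 21 = 332°
split-comp 41° ↓ +139°: 332 + 139 = 471 → 471 − 360 = 111°
complement +180°: 111 + 180 = 291°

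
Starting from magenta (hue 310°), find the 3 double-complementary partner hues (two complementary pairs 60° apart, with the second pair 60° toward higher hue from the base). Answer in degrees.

310 + 60 = 370 → 370 − 360 = 10°
310 + 180 = 490 → 490 − 360 = 130°
310 + 240 = 550 → 550 − 360 = 190°

10°, 130°, and 190°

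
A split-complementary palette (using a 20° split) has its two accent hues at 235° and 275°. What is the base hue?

75°

The accents sit 20° either side of the complement, so the complement is their short-arc midpoint on the wheel.
Short-arc midpoint of 235° and 275°: 255°.
Base is 180° from the complement: 255 − 180 = 75°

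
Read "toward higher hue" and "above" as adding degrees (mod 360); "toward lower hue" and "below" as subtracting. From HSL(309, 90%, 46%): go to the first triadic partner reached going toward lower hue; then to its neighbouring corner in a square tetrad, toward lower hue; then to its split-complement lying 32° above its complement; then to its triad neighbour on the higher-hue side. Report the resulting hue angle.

triadic ↓ −120°: 309 − 120 = 189°
square ↓ −90°: 189 − 90 = 99°
split-comp 32° ↑ +212°: 99 + 212 = 311°
triadic ↑ +120°: 311 + 120 = 431 → 431 − 360 = 71°

71°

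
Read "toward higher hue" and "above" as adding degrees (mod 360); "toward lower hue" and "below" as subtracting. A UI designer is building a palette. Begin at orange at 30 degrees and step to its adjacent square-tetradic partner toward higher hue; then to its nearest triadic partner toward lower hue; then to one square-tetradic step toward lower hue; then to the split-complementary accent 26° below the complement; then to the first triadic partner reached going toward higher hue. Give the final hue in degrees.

184°

square ↑ +90°: 30 + 90 = 120°
triadic ↓ −120°: 120 − 120 = 0°
square ↓ −90°: 0 − 90 = -90 → -90 + 360 = 270°
split-comp 26° ↓ +154°: 270 + 154 = 424 → 424 − 360 = 64°
triadic ↑ +120°: 64 + 120 = 184°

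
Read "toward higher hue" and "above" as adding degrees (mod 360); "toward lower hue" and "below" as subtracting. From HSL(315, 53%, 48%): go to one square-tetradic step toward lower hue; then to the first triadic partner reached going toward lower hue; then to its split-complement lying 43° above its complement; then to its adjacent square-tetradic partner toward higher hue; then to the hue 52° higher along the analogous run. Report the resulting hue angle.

square ↓ −90°: 315 − 90 = 225°
triadic ↓ −120°: 225 − 120 = 105°
split-comp 43° ↑ +223°: 105 + 223 = 328°
square ↑ +90°: 328 + 90 = 418 → 418 − 360 = 58°
analog 52° ↑ +52°: 58 + 52 = 110°

110°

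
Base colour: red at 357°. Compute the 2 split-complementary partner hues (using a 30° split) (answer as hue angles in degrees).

Split-complementary hues sit 30° either side of the complement.
Complement of 357°: 357 + 180 = 537 → 537 − 360 = 177°
177 − 30 = 147°
177 + 30 = 207°

147° and 207°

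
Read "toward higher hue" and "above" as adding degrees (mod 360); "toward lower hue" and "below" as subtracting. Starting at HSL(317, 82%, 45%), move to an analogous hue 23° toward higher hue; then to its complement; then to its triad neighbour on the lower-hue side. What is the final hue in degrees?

40°

analog 23° ↑ +23°: 317 + 23 = 340°
complement +180°: 340 + 180 = 520 → 520 − 360 = 160°
triadic ↓ −120°: 160 − 120 = 40°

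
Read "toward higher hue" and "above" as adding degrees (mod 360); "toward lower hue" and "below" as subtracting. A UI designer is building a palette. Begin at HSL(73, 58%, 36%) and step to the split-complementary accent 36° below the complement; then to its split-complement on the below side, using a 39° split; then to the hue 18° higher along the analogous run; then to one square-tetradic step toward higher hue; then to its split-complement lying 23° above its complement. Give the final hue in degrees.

309°

split-comp 36° ↓ +144°: 73 + 144 = 217°
split-comp 39° ↓ +141°: 217 + 141 = 358°
analog 18° ↑ +18°: 358 + 18 = 376 → 376 − 360 = 16°
square ↑ +90°: 16 + 90 = 106°
split-comp 23° ↑ +203°: 106 + 203 = 309°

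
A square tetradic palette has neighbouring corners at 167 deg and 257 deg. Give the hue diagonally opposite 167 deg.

347°

A square tetradic scheme places four hues 90° apart; opposite corners are 180° apart.
167 + 180 = 347°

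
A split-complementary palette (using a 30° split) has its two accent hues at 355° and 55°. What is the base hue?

The accents sit 30° either side of the complement, so the complement is their short-arc midpoint on the wheel.
Short-arc midpoint of 355° and 55°: 25°.
Base is 180° from the complement: 25 − 180 = -155 → -155 + 360 = 205°

205°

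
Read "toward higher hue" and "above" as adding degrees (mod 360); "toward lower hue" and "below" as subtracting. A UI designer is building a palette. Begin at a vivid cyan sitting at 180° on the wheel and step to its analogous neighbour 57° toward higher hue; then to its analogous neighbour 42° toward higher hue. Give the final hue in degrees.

+57° (analog 57° ↑): 180 + 57 = 237°
+42° (analog 42° ↑): 237 + 42 = 279°

279°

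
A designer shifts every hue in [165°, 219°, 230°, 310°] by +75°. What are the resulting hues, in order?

240°, 294°, 305°, 25°

165 + 75 = 240°
219 + 75 = 294°
230 + 75 = 305°
310 + 75 = 385 → 385 − 360 = 25°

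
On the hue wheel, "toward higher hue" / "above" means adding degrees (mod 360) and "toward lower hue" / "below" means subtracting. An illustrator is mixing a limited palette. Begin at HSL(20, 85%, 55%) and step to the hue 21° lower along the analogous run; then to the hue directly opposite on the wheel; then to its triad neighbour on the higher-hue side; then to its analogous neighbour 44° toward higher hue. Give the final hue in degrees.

−21° (analog 21° ↓): 20 − 21 = -1 → -1 + 360 = 359°
+180° (complement): 359 + 180 = 539 → 539 − 360 = 179°
+120° (triadic ↑): 179 + 120 = 299°
+44° (analog 44° ↑): 299 + 44 = 343°

343°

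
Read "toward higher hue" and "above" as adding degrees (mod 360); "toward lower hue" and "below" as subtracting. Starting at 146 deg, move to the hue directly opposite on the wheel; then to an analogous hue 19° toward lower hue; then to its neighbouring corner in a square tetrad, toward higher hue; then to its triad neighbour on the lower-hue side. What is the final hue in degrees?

146 + 180 = 326°   (complement)
326 − 19 = 307°   (analog 19° ↓)
307 + 90 = 397 → 397 − 360 = 37°   (square ↑)
37 − 120 = -83 → -83 + 360 = 277°   (triadic ↓)

277°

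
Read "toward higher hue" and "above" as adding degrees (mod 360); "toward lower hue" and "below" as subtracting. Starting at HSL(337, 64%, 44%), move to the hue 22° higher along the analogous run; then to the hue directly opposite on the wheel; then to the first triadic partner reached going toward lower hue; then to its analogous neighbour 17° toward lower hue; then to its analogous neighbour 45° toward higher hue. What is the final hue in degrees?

+22° (analog 22° ↑): 337 + 22 = 359°
+180° (complement): 359 + 180 = 539 → 539 − 360 = 179°
−120° (triadic ↓): 179 − 120 = 59°
−17° (analog 17° ↓): 59 − 17 = 42°
+45° (analog 45° ↑): 42 + 45 = 87°

87°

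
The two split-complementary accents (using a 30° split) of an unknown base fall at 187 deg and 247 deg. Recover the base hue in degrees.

37°

The accents sit 30° either side of the complement, so the complement is their short-arc midpoint on the wheel.
Short-arc midpoint of 187° and 247°: 217°.
Base is 180° from the complement: 217 − 180 = 37°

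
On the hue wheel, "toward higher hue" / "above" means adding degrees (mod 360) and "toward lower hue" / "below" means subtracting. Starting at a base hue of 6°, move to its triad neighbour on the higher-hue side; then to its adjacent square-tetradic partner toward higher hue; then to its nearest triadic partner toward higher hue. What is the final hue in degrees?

336°

6 + 120 = 126°   (triadic ↑)
126 + 90 = 216°   (square ↑)
216 + 120 = 336°   (triadic ↑)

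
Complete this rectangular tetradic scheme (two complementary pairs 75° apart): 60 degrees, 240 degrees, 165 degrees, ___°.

A rectangular tetradic uses two complementary pairs 75° apart: offsets 0°, 75°, 180°, 255°.
Among {60°, 165°, 240°}, 60° and 240° are a 180° pair.
The remaining hue 165° needs its own complement: 165 + 180 = 345°

345°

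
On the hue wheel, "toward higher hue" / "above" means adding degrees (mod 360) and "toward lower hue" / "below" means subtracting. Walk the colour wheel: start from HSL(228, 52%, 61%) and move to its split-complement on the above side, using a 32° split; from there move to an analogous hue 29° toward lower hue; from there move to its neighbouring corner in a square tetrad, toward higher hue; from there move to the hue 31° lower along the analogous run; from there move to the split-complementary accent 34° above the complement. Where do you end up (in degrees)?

+212° (split-comp 32° ↑): 228 + 212 = 440 → 440 − 360 = 80°
−29° (analog 29° ↓): 80 − 29 = 51°
+90° (square ↑): 51 + 90 = 141°
−31° (analog 31° ↓): 141 − 31 = 110°
+214° (split-comp 34° ↑): 110 + 214 = 324°

324°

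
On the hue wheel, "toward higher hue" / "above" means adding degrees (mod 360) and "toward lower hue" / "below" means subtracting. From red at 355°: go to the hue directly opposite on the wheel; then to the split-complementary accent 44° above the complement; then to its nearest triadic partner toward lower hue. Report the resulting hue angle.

279°

355 + 180 = 535 → 535 − 360 = 175°   (complement)
175 + 224 = 399 → 399 − 360 = 39°   (split-comp 44° ↑)
39 − 120 = -81 → -81 + 360 = 279°   (triadic ↓)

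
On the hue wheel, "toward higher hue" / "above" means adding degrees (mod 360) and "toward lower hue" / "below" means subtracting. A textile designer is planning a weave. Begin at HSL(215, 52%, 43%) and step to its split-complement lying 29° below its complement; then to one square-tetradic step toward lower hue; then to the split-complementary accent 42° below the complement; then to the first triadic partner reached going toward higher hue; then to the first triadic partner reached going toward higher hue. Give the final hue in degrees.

split-comp 29° ↓ +151°: 215 + 151 = 366 → 366 − 360 = 6°
square ↓ −90°: 6 − 90 = -84 → -84 + 360 = 276°
split-comp 42° ↓ +138°: 276 + 138 = 414 → 414 − 360 = 54°
triadic ↑ +120°: 54 + 120 = 174°
triadic ↑ +120°: 174 + 120 = 294°

294°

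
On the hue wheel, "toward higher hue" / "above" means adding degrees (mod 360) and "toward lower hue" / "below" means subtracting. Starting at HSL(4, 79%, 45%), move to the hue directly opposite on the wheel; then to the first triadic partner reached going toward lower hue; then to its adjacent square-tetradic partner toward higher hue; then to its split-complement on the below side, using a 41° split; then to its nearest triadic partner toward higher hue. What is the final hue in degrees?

+180° (complement): 4 + 180 = 184°
−120° (triadic ↓): 184 − 120 = 64°
+90° (square ↑): 64 + 90 = 154°
+139° (split-comp 41° ↓): 154 + 139 = 293°
+120° (triadic ↑): 293 + 120 = 413 → 413 − 360 = 53°

53°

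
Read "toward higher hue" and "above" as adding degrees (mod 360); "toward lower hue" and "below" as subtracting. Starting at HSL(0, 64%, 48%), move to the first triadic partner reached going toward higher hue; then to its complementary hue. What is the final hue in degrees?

300°

+120° (triadic ↑): 0 + 120 = 120°
+180° (complement): 120 + 180 = 300°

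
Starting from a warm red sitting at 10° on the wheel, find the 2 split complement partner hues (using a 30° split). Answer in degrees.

160° and 220°

Split-complementary hues sit 30° either side of the complement.
Complement of 10°: 10 + 180 = 190°
190 − 30 = 160°
190 + 30 = 220°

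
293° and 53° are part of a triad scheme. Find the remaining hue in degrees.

173°

A triad places three hues 120° apart.
The full set through 53° is {53°, 173°, 293°}.
Given {53°, 293°}, the missing hue is 173°.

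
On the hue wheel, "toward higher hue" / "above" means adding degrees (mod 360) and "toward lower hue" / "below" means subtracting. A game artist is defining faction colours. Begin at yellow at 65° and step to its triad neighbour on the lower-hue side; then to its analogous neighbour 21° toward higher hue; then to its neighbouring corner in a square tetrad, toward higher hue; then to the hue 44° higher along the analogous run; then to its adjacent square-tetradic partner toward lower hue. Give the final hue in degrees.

−120° (triadic ↓): 65 − 120 = -55 → -55 + 360 = 305°
+21° (analog 21° ↑): 305 + 21 = 326°
+90° (square ↑): 326 + 90 = 416 → 416 − 360 = 56°
+44° (analog 44° ↑): 56 + 44 = 100°
−90° (square ↓): 100 − 90 = 10°

10°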